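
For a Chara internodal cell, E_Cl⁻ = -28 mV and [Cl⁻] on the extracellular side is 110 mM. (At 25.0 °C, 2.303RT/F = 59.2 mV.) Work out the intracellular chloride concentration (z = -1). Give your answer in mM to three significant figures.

Nernst: E = (59.2/-1) · log₁₀([out]/[in]), so log₁₀([out]/[in]) = -28.0 × -1 / 59.2 = 0.4730.
[out]/[in] = 10^(0.4730) = 2.971.
[in] = 110 / 2.971 = 37.02 mM.

37.0 mM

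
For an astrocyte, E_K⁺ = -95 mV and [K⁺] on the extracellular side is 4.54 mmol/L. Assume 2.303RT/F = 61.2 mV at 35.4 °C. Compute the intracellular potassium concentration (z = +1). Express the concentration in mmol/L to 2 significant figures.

Nernst: E = (61.2/1) · log₁₀([out]/[in]), so log₁₀([out]/[in]) = -95.0 × 1 / 61.2 = -1.5523.
[out]/[in] = 10^(-1.5523) = 0.02804.
[in] = 4.54 / 0.02804 = 161.9 mmol/L.

160 mmol/L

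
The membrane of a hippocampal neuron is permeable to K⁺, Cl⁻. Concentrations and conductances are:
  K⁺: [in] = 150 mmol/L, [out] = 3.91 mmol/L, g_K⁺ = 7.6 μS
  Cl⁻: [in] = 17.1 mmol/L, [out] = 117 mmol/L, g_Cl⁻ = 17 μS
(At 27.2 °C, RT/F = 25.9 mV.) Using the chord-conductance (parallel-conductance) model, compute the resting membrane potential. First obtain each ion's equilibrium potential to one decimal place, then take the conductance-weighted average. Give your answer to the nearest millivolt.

-64 mV

E_K⁺ = (25.9/1)·ln(3.91/150) = -94.5 mV
E_Cl⁻ = (25.9/-1)·ln(117/17.1) = -49.8 mV
Vm = (Σ gᵢEᵢ)/(Σ gᵢ) = (7.6·-94.5 + 17·-49.8) / (7.6 + 17)
= -1564.80 / 24.6 = -63.61 mV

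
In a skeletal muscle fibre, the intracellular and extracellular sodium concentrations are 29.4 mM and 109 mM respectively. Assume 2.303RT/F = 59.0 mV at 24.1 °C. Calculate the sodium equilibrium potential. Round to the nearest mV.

34 mV

E = (59.0/z) · log₁₀([Na⁺]_out/[Na⁺]_in) with z = +1.
= (59.0/1) · log₁₀(109/29.4) = 59.00 · log₁₀(3.707)
= 59.00 · (0.5691) = 33.58 mV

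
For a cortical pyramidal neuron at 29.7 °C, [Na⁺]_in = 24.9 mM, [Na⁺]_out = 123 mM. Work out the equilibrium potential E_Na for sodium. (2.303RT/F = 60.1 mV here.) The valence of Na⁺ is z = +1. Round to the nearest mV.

42 mV

E = (60.1/z) · log₁₀([Na⁺]_out/[Na⁺]_in) with z = +1.
= (60.1/1) · log₁₀(123/24.9) = 60.10 · log₁₀(4.94)
= 60.10 · (0.6937) = 41.69 mV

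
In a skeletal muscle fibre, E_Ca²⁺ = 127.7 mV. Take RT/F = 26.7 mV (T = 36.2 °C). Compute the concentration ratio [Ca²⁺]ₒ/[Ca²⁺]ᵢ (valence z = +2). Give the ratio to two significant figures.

ln([out]/[in]) = E·z/(26.7) = 127.7 × 2 / 26.7 = 9.5655
[out]/[in] = e^(9.5655) = 1.426e+04

14000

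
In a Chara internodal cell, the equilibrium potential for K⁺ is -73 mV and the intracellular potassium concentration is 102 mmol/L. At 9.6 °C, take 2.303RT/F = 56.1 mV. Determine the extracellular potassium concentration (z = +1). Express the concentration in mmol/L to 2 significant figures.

5.1 mmol/L

Nernst: E = (56.1/1) · log₁₀([out]/[in]), so log₁₀([out]/[in]) = -73.0 × 1 / 56.1 = -1.3012.
[out]/[in] = 10^(-1.3012) = 0.04997.
[out] = 0.04997 × 102 = 5.097 mmol/L.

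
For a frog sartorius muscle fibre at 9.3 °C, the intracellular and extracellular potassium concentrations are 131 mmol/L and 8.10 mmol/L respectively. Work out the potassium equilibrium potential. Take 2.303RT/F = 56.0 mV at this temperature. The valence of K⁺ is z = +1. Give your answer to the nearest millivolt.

E = (56.0/z) · log₁₀([K⁺]_out/[K⁺]_in) with z = +1.
= (56.0/1) · log₁₀(8.10/131) = 56.00 · log₁₀(0.06183)
= 56.00 · (-1.2088) = -67.69 mV

-68 mV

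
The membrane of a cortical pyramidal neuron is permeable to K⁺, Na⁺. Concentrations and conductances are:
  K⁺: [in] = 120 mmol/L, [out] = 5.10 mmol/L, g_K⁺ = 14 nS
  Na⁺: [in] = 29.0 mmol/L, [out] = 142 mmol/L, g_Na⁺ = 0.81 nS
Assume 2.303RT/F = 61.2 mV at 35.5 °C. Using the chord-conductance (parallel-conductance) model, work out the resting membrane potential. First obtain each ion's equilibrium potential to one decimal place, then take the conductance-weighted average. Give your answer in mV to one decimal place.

-77.0 mV

E_K⁺ = (61.2/1)·log₁₀(5.10/120) = -83.9 mV
E_Na⁺ = (61.2/1)·log₁₀(142/29.0) = 42.2 mV
Vm = (Σ gᵢEᵢ)/(Σ gᵢ) = (14·-83.9 + 0.81·42.2) / (14 + 0.81)
= -1140.42 / 14.81 = -77.00 mV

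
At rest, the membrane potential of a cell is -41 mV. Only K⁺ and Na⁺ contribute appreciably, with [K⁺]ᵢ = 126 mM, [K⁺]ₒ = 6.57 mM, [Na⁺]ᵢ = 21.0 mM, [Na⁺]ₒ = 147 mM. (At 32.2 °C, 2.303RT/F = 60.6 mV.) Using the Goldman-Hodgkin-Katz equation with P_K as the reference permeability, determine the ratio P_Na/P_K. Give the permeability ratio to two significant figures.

Let α = P_Na/P_K. GHK: Vm = 60.6·log₁₀[(Kₒ + α·Naₒ)/(Kᵢ + α·Naᵢ)].
10^(Vm/60.6) = 10^(-41.0/60.6) = 0.21059
So 0.21059·(Kᵢ + α·Naᵢ) = Kₒ + α·Naₒ → α = (0.21059·126.0 − 6.57) / (147.0 − 0.21059·21.0)
α = (26.53 − 6.57) / (147.0 − 4.422) = 19.96/142.6 = 0.14

0.14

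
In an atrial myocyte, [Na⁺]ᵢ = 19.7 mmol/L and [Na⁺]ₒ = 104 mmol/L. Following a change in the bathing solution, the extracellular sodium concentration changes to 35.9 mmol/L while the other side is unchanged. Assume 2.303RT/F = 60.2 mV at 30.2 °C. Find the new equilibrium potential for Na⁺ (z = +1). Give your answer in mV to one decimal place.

After the shift: [Na⁺]_out = 35.9, [Na⁺]_in = 19.7 mmol/L.
E_new = (60.2/1)·log₁₀(35.9/19.7) = 60.20 · (0.2606) = 15.69 mV

15.7 mV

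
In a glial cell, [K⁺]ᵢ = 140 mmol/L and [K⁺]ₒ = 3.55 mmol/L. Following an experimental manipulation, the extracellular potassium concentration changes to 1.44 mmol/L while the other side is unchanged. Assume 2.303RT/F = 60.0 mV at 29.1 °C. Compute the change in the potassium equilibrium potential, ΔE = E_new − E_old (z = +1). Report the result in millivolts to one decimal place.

-23.5 mV

E_old = (60.0/1)·log₁₀(3.55/140) = -95.75 mV
E_new = (60.0/1)·log₁₀(1.44/140) = -119.27 mV
ΔE = -119.27 − (-95.75) = -23.51 mV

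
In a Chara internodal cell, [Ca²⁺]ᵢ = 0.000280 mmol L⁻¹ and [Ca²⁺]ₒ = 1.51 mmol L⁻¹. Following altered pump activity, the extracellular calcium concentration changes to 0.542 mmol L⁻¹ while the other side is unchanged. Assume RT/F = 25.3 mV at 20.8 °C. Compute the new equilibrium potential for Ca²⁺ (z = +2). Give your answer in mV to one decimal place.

95.7 mV

After the shift: [Ca²⁺]_out = 0.542, [Ca²⁺]_in = 0.000280 mmol L⁻¹.
E_new = (25.3/2)·ln(0.542/0.000280) = 12.65 · (7.5682) = 95.74 mV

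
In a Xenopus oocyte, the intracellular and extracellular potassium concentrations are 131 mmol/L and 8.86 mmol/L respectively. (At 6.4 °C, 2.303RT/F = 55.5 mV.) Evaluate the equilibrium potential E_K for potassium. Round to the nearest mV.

E = (55.5/z) · log₁₀([K⁺]_out/[K⁺]_in) with z = +1.
= (55.5/1) · log₁₀(8.86/131) = 55.50 · log₁₀(0.06763)
= 55.50 · (-1.1698) = -64.93 mV

-65 mV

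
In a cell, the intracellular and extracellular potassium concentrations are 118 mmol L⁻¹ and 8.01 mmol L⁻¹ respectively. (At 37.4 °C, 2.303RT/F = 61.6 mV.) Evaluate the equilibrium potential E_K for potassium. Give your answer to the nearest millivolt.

E = (61.6/z) · log₁₀([K⁺]_out/[K⁺]_in) with z = +1.
= (61.6/1) · log₁₀(8.01/118) = 61.60 · log₁₀(0.06788)
= 61.60 · (-1.1682) = -71.96 mV

-72 mV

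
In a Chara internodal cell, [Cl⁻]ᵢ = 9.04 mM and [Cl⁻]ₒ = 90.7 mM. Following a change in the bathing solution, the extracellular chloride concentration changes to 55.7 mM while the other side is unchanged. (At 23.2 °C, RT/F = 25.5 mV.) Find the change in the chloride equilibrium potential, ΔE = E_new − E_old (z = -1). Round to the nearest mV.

12 mV

E_old = (25.5/-1)·ln(90.7/9.04) = -58.80 mV
E_new = (25.5/-1)·ln(55.7/9.04) = -46.37 mV
ΔE = -46.37 − (-58.80) = 12.43 mV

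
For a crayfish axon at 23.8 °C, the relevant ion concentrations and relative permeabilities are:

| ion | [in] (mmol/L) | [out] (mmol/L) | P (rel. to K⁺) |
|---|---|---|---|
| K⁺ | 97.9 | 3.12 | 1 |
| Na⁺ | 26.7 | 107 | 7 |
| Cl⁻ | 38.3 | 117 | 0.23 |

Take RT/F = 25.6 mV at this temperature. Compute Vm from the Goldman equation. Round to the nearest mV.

Vm = 25.6 · ln[(Σ P·[cation]ₒ + Σ P·[anion]ᵢ) / (Σ P·[cation]ᵢ + Σ P·[anion]ₒ)]
Numerator = 1×3.12 + 7×107 + 0.23×38.3 = 760.9
Denominator = 1×97.9 + 7×26.7 + 0.23×117 = 311.7
Vm = 25.6 · ln(2.4411) = 25.6 × (0.8925) = 22.85 mV

23 mV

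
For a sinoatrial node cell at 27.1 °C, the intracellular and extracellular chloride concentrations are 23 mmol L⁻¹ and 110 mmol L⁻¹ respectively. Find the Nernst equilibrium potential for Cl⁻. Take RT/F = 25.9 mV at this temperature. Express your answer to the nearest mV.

E = (25.9/z) · ln([Cl⁻]_out/[Cl⁻]_in) with z = -1.
For an anion, dividing by z = -1 reverses the sign.
= (25.9/-1) · ln(110/23) = -25.90 · ln(4.783)
= -25.90 · (1.5650) = -40.53 mV

-41 mV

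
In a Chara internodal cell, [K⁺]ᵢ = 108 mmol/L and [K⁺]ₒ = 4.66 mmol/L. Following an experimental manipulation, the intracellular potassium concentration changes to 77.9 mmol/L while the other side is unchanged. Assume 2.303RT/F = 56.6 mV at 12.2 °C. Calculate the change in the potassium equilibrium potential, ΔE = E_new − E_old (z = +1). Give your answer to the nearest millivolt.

8 mV

E_old = (56.6/1)·log₁₀(4.66/108) = -77.26 mV
E_new = (56.6/1)·log₁₀(4.66/77.9) = -69.23 mV
ΔE = -69.23 − (-77.26) = 8.03 mV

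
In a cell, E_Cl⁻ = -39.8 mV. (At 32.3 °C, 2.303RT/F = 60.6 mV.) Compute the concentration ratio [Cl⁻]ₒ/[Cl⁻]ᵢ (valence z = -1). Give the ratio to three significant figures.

log₁₀([out]/[in]) = E·z/(60.6) = -39.8 × -1 / 60.6 = 0.6568
[out]/[in] = 10^(0.6568) = 4.537

4.54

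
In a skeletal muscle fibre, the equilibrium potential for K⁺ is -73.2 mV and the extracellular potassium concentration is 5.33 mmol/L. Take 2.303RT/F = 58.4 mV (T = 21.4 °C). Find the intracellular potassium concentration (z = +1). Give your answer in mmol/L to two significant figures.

96 mmol/L

Nernst: E = (58.4/1) · log₁₀([out]/[in]), so log₁₀([out]/[in]) = -73.2 × 1 / 58.4 = -1.2534.
[out]/[in] = 10^(-1.2534) = 0.05579.
[in] = 5.33 / 0.05579 = 95.53 mmol/L.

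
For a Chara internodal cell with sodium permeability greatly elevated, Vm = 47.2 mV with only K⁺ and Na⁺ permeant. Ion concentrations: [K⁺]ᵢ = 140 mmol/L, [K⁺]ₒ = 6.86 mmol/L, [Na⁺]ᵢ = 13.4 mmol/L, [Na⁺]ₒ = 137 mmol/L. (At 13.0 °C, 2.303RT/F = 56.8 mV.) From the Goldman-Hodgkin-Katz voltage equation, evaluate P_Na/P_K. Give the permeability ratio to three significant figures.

20.4

Let α = P_Na/P_K. GHK: Vm = 56.8·log₁₀[(Kₒ + α·Naₒ)/(Kᵢ + α·Naᵢ)].
10^(Vm/56.8) = 10^(47.2/56.8) = 6.7762
So 6.7762·(Kᵢ + α·Naᵢ) = Kₒ + α·Naₒ → α = (6.7762·140.0 − 6.86) / (137.0 − 6.7762·13.4)
α = (948.7 − 6.86) / (137.0 − 90.8) = 941.8/46.2 = 20.39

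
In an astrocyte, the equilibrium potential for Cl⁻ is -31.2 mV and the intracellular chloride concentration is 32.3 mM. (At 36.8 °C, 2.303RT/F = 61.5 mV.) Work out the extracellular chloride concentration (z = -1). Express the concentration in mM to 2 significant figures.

Nernst: E = (61.5/-1) · log₁₀([out]/[in]), so log₁₀([out]/[in]) = -31.2 × -1 / 61.5 = 0.5073.
[out]/[in] = 10^(0.5073) = 3.216.
[out] = 3.216 × 32.3 = 103.9 mM.

100 mM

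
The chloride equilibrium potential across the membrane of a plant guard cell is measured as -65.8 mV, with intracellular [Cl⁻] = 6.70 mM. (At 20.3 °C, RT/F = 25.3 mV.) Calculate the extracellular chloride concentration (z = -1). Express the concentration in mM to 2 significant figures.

90 mM

Nernst: E = (25.3/-1) · ln([out]/[in]), so ln([out]/[in]) = -65.8 × -1 / 25.3 = 2.6008.
[out]/[in] = e^(2.6008) = 13.47.
[out] = 13.47 × 6.70 = 90.28 mM.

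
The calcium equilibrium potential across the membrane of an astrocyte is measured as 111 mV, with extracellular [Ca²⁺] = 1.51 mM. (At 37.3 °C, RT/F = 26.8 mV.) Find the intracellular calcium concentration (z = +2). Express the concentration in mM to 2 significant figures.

0.00038 mM

Nernst: E = (26.8/2) · ln([out]/[in]), so ln([out]/[in]) = 111.0 × 2 / 26.8 = 8.2836.
[out]/[in] = e^(8.2836) = 3958.
[in] = 1.51 / 3958 = 0.0003815 mM.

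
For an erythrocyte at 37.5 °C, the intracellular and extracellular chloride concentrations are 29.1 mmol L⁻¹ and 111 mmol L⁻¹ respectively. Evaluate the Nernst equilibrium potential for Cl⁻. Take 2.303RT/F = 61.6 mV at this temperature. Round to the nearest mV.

-36 mV

E = (61.6/z) · log₁₀([Cl⁻]_out/[Cl⁻]_in) with z = -1.
For an anion, dividing by z = -1 reverses the sign.
= (61.6/-1) · log₁₀(111/29.1) = -61.60 · log₁₀(3.814)
= -61.60 · (0.5814) = -35.82 mV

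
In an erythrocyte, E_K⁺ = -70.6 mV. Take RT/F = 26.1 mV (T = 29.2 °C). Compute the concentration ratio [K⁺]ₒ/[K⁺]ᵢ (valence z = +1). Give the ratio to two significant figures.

ln([out]/[in]) = E·z/(26.1) = -70.6 × 1 / 26.1 = -2.7050
[out]/[in] = e^(-2.7050) = 0.06687

0.067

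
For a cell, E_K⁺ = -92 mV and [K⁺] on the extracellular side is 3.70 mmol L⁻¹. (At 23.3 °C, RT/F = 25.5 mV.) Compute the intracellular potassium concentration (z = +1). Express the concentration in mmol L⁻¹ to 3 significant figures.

Nernst: E = (25.5/1) · ln([out]/[in]), so ln([out]/[in]) = -92.0 × 1 / 25.5 = -3.6078.
[out]/[in] = e^(-3.6078) = 0.02711.
[in] = 3.70 / 0.02711 = 136.5 mmol L⁻¹.

136 mmol L⁻¹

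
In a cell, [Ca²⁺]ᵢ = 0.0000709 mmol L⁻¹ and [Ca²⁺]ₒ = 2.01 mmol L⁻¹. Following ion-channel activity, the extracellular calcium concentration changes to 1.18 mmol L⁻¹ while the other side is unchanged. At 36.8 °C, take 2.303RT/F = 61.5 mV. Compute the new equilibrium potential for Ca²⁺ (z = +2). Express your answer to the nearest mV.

130 mV

After the shift: [Ca²⁺]_out = 1.18, [Ca²⁺]_in = 0.0000709 mmol L⁻¹.
E_new = (61.5/2)·log₁₀(1.18/0.0000709) = 30.75 · (4.2212) = 129.80 mV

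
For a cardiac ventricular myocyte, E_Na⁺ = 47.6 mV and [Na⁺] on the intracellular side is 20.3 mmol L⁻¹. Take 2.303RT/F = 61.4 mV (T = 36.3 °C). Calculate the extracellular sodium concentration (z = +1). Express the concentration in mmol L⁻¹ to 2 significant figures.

Nernst: E = (61.4/1) · log₁₀([out]/[in]), so log₁₀([out]/[in]) = 47.6 × 1 / 61.4 = 0.7752.
[out]/[in] = 10^(0.7752) = 5.96.
[out] = 5.96 × 20.3 = 121 mmol L⁻¹.

120 mmol L⁻¹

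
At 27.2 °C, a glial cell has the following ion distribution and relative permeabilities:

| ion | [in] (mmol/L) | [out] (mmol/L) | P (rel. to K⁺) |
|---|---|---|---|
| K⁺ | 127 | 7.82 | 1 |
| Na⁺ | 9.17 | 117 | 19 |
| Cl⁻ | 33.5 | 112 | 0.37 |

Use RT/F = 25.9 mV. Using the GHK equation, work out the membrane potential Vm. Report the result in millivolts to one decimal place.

48.7 mV

Vm = 25.9 · ln[(Σ P·[cation]ₒ + Σ P·[anion]ᵢ) / (Σ P·[cation]ᵢ + Σ P·[anion]ₒ)]
Numerator = 1×7.82 + 19×117 + 0.37×33.5 = 2243
Denominator = 1×127 + 19×9.17 + 0.37×112 = 342.7
Vm = 25.9 · ln(6.5463) = 25.9 × (1.8789) = 48.66 mV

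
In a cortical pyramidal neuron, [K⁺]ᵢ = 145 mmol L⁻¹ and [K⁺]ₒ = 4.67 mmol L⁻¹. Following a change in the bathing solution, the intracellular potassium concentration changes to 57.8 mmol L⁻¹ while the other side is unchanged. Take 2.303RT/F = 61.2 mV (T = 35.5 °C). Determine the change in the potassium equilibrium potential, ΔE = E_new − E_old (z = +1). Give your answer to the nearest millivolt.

E_old = (61.2/1)·log₁₀(4.67/145) = -91.31 mV
E_new = (61.2/1)·log₁₀(4.67/57.8) = -66.87 mV
ΔE = -66.87 − (-91.31) = 24.45 mV

24 mV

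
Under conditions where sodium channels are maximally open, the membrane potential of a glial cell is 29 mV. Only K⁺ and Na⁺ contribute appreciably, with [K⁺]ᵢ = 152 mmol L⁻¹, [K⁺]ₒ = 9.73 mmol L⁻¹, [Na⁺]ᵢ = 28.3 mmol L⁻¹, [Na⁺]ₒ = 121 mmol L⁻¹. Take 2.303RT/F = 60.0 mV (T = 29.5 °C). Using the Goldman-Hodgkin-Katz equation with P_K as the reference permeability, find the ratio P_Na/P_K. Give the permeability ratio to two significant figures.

13

Let α = P_Na/P_K. GHK: Vm = 60.0·log₁₀[(Kₒ + α·Naₒ)/(Kᵢ + α·Naᵢ)].
10^(Vm/60.0) = 10^(29.0/60.0) = 3.0432
So 3.0432·(Kᵢ + α·Naᵢ) = Kₒ + α·Naₒ → α = (3.0432·152.0 − 9.73) / (121.0 − 3.0432·28.3)
α = (462.6 − 9.73) / (121.0 − 86.12) = 452.8/34.88 = 12.98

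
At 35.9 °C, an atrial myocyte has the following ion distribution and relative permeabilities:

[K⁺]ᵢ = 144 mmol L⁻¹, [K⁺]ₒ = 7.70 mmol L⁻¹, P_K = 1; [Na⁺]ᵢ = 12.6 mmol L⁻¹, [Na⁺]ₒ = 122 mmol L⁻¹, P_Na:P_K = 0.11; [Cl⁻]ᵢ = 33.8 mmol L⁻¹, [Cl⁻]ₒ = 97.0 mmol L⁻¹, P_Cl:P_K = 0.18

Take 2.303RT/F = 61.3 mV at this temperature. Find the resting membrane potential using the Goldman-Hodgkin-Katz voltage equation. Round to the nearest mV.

-48 mV

Vm = 61.3 · log₁₀[(Σ P·[cation]ₒ + Σ P·[anion]ᵢ) / (Σ P·[cation]ᵢ + Σ P·[anion]ₒ)]
Numerator = 1×7.70 + 0.11×122 + 0.18×33.8 = 27.2
Denominator = 1×144 + 0.11×12.6 + 0.18×97.0 = 162.8
Vm = 61.3 · log₁₀(0.16705) = 61.3 × (-0.7771) = -47.64 mV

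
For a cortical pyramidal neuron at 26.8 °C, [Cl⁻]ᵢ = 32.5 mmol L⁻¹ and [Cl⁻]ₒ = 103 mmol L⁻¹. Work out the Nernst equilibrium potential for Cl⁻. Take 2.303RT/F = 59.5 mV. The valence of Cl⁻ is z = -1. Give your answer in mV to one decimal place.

-29.8 mV

E = (59.5/z) · log₁₀([Cl⁻]_out/[Cl⁻]_in) with z = -1.
For an anion, dividing by z = -1 reverses the sign.
= (59.5/-1) · log₁₀(103/32.5) = -59.50 · log₁₀(3.169)
= -59.50 · (0.5010) = -29.81 mV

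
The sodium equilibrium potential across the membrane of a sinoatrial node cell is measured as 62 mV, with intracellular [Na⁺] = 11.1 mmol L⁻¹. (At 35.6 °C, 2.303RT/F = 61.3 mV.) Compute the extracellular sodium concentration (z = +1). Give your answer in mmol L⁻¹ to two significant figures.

110 mmol L⁻¹

Nernst: E = (61.3/1) · log₁₀([out]/[in]), so log₁₀([out]/[in]) = 62.0 × 1 / 61.3 = 1.0114.
[out]/[in] = 10^(1.0114) = 10.27.
[out] = 10.27 × 11.1 = 114 mmol L⁻¹.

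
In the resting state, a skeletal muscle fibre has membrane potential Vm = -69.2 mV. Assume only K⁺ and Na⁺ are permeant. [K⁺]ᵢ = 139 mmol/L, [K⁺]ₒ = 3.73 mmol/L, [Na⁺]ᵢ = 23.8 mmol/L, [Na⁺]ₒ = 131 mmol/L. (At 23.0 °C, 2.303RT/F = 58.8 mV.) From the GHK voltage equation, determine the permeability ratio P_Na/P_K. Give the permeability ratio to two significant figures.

0.043

Let α = P_Na/P_K. GHK: Vm = 58.8·log₁₀[(Kₒ + α·Naₒ)/(Kᵢ + α·Naᵢ)].
10^(Vm/58.8) = 10^(-69.2/58.8) = 0.066547
So 0.066547·(Kᵢ + α·Naᵢ) = Kₒ + α·Naₒ → α = (0.066547·139.0 − 3.73) / (131.0 − 0.066547·23.8)
α = (9.25 − 3.73) / (131.0 − 1.584) = 5.52/129.4 = 0.04265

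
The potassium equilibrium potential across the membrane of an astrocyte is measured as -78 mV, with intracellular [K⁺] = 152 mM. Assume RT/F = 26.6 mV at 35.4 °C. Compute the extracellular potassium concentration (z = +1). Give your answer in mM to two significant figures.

8.1 mM

Nernst: E = (26.6/1) · ln([out]/[in]), so ln([out]/[in]) = -78.0 × 1 / 26.6 = -2.9323.
[out]/[in] = e^(-2.9323) = 0.05327.
[out] = 0.05327 × 152 = 8.097 mM.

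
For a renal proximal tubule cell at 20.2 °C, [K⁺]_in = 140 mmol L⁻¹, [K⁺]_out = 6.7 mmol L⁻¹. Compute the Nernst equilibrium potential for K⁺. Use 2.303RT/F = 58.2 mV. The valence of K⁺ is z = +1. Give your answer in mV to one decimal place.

E = (58.2/z) · log₁₀([K⁺]_out/[K⁺]_in) with z = +1.
= (58.2/1) · log₁₀(6.7/140) = 58.20 · log₁₀(0.04786)
= 58.20 · (-1.3201) = -76.83 mV

-76.8 mV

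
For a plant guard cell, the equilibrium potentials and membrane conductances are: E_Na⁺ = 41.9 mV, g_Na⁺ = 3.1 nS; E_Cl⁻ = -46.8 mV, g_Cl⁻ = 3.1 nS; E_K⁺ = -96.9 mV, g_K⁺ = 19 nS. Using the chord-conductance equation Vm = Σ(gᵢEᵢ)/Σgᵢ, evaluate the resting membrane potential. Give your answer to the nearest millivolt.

-74 mV

Σ gᵢEᵢ = 3.1·(41.9) + 3.1·(-46.8) + 19·(-96.9) = -1856.29
Σ gᵢ = 3.1 + 3.1 + 19 = 25.2
Vm = -1856.29 / 25.2 = -73.66 mV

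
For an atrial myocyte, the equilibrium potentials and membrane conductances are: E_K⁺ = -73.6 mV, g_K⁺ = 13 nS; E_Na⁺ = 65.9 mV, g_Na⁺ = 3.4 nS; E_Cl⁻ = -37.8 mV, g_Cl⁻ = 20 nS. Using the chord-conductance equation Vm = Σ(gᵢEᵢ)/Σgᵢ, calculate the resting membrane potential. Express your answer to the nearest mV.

-41 mV

Σ gᵢEᵢ = 13·(-73.6) + 3.4·(65.9) + 20·(-37.8) = -1488.74
Σ gᵢ = 13 + 3.4 + 20 = 36.4
Vm = -1488.74 / 36.4 = -40.90 mV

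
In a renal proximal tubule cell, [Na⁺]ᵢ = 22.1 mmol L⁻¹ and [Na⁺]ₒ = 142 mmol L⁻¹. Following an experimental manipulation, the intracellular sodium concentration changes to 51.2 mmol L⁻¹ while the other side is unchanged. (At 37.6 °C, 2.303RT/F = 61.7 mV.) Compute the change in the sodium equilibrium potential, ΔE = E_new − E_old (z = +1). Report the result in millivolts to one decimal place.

-22.5 mV

E_old = (61.7/1)·log₁₀(142/22.1) = 49.85 mV
E_new = (61.7/1)·log₁₀(142/51.2) = 27.33 mV
ΔE = 27.33 − (49.85) = -22.51 mV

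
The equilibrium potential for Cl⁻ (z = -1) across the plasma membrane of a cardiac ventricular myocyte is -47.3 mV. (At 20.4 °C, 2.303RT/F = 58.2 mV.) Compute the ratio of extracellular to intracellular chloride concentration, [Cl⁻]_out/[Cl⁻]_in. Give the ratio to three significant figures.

log₁₀([out]/[in]) = E·z/(58.2) = -47.3 × -1 / 58.2 = 0.8127
[out]/[in] = 10^(0.8127) = 6.497

6.50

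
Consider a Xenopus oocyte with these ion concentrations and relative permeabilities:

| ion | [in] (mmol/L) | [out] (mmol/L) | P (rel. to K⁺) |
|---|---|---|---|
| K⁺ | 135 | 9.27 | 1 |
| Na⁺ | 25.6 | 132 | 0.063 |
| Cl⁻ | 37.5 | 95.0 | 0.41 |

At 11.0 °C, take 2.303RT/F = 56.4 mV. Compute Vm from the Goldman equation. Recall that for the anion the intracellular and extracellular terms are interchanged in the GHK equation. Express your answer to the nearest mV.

Vm = 56.4 · log₁₀[(Σ P·[cation]ₒ + Σ P·[anion]ᵢ) / (Σ P·[cation]ᵢ + Σ P·[anion]ₒ)]
Numerator = 1×9.27 + 0.063×132 + 0.41×37.5 = 32.96
Denominator = 1×135 + 0.063×25.6 + 0.41×95.0 = 175.6
Vm = 56.4 · log₁₀(0.18774) = 56.4 × (-0.7264) = -40.97 mV

-41 mV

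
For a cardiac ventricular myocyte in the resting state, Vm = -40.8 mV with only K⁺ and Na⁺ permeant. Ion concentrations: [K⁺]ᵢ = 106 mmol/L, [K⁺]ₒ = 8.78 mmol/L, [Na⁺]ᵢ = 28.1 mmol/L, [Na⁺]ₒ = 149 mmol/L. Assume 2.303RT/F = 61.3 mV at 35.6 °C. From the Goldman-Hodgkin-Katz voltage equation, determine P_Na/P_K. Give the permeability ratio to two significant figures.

0.099

Let α = P_Na/P_K. GHK: Vm = 61.3·log₁₀[(Kₒ + α·Naₒ)/(Kᵢ + α·Naᵢ)].
10^(Vm/61.3) = 10^(-40.8/61.3) = 0.21598
So 0.21598·(Kᵢ + α·Naᵢ) = Kₒ + α·Naₒ → α = (0.21598·106.0 − 8.78) / (149.0 − 0.21598·28.1)
α = (22.89 − 8.78) / (149.0 − 6.069) = 14.11/142.9 = 0.09875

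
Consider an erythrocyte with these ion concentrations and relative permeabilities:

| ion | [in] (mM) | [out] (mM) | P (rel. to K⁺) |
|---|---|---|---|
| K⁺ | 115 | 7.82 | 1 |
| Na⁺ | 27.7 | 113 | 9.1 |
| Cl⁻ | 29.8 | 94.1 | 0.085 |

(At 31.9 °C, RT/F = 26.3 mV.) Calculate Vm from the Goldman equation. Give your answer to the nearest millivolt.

27 mV

Vm = 26.3 · ln[(Σ P·[cation]ₒ + Σ P·[anion]ᵢ) / (Σ P·[cation]ᵢ + Σ P·[anion]ₒ)]
Numerator = 1×7.82 + 9.1×113 + 0.085×29.8 = 1039
Denominator = 1×115 + 9.1×27.7 + 0.085×94.1 = 375.1
Vm = 26.3 · ln(2.7692) = 26.3 × (1.0186) = 26.79 mV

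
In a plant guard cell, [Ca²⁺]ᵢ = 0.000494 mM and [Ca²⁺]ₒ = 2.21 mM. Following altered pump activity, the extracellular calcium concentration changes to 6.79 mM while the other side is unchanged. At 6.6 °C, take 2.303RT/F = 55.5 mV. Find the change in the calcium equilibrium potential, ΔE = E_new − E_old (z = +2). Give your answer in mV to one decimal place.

13.5 mV

E_old = (55.5/2)·log₁₀(2.21/0.000494) = 101.31 mV
E_new = (55.5/2)·log₁₀(6.79/0.000494) = 114.83 mV
ΔE = 114.83 − (101.31) = 13.53 mV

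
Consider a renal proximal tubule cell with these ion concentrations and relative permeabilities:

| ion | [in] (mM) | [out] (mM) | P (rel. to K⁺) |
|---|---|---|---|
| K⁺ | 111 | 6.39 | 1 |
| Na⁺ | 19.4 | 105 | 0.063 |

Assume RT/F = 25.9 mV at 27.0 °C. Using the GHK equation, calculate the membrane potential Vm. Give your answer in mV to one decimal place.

Vm = 25.9 · ln[(Σ P·[cation]ₒ + Σ P·[anion]ᵢ) / (Σ P·[cation]ᵢ + Σ P·[anion]ₒ)]
Numerator = 1×6.39 + 0.063×105 = 13
Denominator = 1×111 + 0.063×19.4 = 112.2
Vm = 25.9 · ln(0.11589) = 25.9 × (-2.1551) = -55.82 mV

-55.8 mV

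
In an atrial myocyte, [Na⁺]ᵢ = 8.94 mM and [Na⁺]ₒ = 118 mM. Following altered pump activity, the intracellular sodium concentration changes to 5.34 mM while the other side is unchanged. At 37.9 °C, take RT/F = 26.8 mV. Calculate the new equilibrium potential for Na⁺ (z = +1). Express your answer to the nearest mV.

83 mV

After the shift: [Na⁺]_out = 118, [Na⁺]_in = 5.34 mM.
E_new = (26.8/1)·ln(118/5.34) = 26.80 · (3.0955) = 82.96 mV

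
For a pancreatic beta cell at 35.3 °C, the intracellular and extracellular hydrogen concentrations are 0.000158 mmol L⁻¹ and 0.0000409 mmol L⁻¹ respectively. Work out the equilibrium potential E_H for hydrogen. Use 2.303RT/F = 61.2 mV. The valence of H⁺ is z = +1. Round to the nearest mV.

E = (61.2/z) · log₁₀([H⁺]_out/[H⁺]_in) with z = +1.
= (61.2/1) · log₁₀(0.0000409/0.000158) = 61.20 · log₁₀(0.2589)
= 61.20 · (-0.5869) = -35.92 mV

-36 mV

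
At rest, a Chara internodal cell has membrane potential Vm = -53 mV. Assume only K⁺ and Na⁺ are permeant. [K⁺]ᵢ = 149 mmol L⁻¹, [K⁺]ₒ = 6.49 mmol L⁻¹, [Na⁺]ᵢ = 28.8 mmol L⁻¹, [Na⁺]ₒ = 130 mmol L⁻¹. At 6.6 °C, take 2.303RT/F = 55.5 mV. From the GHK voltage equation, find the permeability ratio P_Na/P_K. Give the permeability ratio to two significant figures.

0.079

Let α = P_Na/P_K. GHK: Vm = 55.5·log₁₀[(Kₒ + α·Naₒ)/(Kᵢ + α·Naᵢ)].
10^(Vm/55.5) = 10^(-53.0/55.5) = 0.11093
So 0.11093·(Kᵢ + α·Naᵢ) = Kₒ + α·Naₒ → α = (0.11093·149.0 − 6.49) / (130.0 − 0.11093·28.8)
α = (16.53 − 6.49) / (130.0 − 3.195) = 10.04/126.8 = 0.07916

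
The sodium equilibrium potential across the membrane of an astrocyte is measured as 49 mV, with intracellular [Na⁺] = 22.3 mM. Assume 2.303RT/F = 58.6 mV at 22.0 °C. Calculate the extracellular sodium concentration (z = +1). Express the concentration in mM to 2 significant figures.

150 mM

Nernst: E = (58.6/1) · log₁₀([out]/[in]), so log₁₀([out]/[in]) = 49.0 × 1 / 58.6 = 0.8362.
[out]/[in] = 10^(0.8362) = 6.858.
[out] = 6.858 × 22.3 = 152.9 mM.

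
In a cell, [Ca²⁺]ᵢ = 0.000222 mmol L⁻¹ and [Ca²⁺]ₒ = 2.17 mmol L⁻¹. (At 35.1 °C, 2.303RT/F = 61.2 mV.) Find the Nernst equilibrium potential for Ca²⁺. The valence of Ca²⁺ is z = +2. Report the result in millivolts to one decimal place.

122.1 mV

E = (61.2/z) · log₁₀([Ca²⁺]_out/[Ca²⁺]_in) with z = +2.
= (61.2/2) · log₁₀(2.17/0.000222) = 30.60 · log₁₀(9775)
= 30.60 · (3.9901) = 122.10 mV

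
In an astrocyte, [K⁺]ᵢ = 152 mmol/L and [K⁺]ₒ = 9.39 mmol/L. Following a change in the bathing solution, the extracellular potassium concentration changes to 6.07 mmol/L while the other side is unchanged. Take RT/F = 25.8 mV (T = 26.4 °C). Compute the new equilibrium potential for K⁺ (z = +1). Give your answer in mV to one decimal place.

-83.1 mV

After the shift: [K⁺]_out = 6.07, [K⁺]_in = 152 mmol/L.
E_new = (25.8/1)·ln(6.07/152) = 25.80 · (-3.2205) = -83.09 mV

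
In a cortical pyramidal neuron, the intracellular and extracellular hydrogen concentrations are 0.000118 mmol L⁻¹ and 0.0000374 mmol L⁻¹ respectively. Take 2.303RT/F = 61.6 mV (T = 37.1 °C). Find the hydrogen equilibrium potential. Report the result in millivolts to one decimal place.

-30.7 mV

E = (61.6/z) · log₁₀([H⁺]_out/[H⁺]_in) with z = +1.
= (61.6/1) · log₁₀(0.0000374/0.000118) = 61.60 · log₁₀(0.3169)
= 61.60 · (-0.4990) = -30.74 mV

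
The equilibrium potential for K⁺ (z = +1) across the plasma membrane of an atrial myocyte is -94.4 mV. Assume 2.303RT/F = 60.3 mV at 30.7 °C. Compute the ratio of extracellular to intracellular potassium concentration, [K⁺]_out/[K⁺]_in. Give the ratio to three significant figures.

log₁₀([out]/[in]) = E·z/(60.3) = -94.4 × 1 / 60.3 = -1.5655
[out]/[in] = 10^(-1.5655) = 0.0272

0.0272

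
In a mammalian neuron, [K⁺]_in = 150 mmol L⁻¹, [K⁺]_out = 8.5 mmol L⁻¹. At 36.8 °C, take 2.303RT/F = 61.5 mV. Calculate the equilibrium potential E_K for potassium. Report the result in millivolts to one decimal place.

E = (61.5/z) · log₁₀([K⁺]_out/[K⁺]_in) with z = +1.
= (61.5/1) · log₁₀(8.5/150) = 61.50 · log₁₀(0.05667)
= 61.50 · (-1.2467) = -76.67 mV

-76.7 mV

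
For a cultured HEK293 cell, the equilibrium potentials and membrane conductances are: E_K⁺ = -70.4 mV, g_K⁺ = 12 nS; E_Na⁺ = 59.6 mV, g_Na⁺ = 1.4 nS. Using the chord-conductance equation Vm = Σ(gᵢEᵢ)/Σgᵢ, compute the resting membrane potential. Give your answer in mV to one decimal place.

Σ gᵢEᵢ = 12·(-70.4) + 1.4·(59.6) = -761.36
Σ gᵢ = 12 + 1.4 = 13.4
Vm = -761.36 / 13.4 = -56.82 mV

-56.8 mV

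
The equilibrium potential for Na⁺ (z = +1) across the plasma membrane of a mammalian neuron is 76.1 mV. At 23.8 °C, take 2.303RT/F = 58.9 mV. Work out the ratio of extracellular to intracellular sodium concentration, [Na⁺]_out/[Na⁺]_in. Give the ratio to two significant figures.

log₁₀([out]/[in]) = E·z/(58.9) = 76.1 × 1 / 58.9 = 1.2920
[out]/[in] = 10^(1.2920) = 19.59

20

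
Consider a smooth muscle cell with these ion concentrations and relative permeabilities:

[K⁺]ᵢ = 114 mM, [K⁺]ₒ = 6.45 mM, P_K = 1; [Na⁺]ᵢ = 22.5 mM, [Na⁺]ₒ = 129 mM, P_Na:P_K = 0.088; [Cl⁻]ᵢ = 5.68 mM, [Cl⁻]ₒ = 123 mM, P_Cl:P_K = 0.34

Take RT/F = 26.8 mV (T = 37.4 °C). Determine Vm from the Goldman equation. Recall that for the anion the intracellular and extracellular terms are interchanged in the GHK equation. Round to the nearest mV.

-56 mV

Vm = 26.8 · ln[(Σ P·[cation]ₒ + Σ P·[anion]ᵢ) / (Σ P·[cation]ᵢ + Σ P·[anion]ₒ)]
Numerator = 1×6.45 + 0.088×129 + 0.34×5.68 = 19.73
Denominator = 1×114 + 0.088×22.5 + 0.34×123 = 157.8
Vm = 26.8 · ln(0.12505) = 26.8 × (-2.0790) = -55.72 mV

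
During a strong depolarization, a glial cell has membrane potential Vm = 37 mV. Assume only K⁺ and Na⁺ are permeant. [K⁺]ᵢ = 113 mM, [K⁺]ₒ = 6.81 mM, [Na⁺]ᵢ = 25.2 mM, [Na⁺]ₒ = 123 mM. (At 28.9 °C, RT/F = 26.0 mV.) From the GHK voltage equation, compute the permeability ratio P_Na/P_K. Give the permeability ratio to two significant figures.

Let α = P_Na/P_K. GHK: Vm = 26.0·ln[(Kₒ + α·Naₒ)/(Kᵢ + α·Naᵢ)].
e^(Vm/26.0) = e^(37.0/26.0) = 4.1499
So 4.1499·(Kᵢ + α·Naᵢ) = Kₒ + α·Naₒ → α = (4.1499·113.0 − 6.81) / (123.0 − 4.1499·25.2)
α = (468.9 − 6.81) / (123.0 − 104.6) = 462.1/18.42 = 25.08

25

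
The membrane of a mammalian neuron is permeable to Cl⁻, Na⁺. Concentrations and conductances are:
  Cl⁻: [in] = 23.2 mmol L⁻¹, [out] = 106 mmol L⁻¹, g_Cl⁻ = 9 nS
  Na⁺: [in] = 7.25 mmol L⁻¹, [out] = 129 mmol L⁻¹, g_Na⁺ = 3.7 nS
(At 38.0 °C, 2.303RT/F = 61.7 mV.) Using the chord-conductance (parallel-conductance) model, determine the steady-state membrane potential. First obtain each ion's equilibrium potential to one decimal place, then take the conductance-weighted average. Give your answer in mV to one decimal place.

-6.4 mV

E_Cl⁻ = (61.7/-1)·log₁₀(106/23.2) = -40.7 mV
E_Na⁺ = (61.7/1)·log₁₀(129/7.25) = 77.1 mV
Vm = (Σ gᵢEᵢ)/(Σ gᵢ) = (9·-40.7 + 3.7·77.1) / (9 + 3.7)
= -81.03 / 12.7 = -6.38 mV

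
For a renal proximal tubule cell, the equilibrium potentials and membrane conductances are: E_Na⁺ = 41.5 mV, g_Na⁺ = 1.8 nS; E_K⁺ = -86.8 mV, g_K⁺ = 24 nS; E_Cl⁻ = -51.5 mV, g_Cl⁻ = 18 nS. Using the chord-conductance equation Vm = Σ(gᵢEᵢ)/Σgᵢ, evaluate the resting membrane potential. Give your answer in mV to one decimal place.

-67.0 mV

Σ gᵢEᵢ = 1.8·(41.5) + 24·(-86.8) + 18·(-51.5) = -2935.50
Σ gᵢ = 1.8 + 24 + 18 = 43.8
Vm = -2935.50 / 43.8 = -67.02 mV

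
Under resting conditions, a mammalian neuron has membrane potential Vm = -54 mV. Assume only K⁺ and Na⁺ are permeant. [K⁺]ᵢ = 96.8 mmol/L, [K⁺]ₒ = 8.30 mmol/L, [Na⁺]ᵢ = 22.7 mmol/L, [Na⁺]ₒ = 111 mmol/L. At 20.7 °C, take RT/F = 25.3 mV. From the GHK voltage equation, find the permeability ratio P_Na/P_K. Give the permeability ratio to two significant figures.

Let α = P_Na/P_K. GHK: Vm = 25.3·ln[(Kₒ + α·Naₒ)/(Kᵢ + α·Naᵢ)].
e^(Vm/25.3) = e^(-54.0/25.3) = 0.11832
So 0.11832·(Kᵢ + α·Naᵢ) = Kₒ + α·Naₒ → α = (0.11832·96.8 − 8.3) / (111.0 − 0.11832·22.7)
α = (11.45 − 8.3) / (111.0 − 2.686) = 3.153/108.3 = 0.02911

0.029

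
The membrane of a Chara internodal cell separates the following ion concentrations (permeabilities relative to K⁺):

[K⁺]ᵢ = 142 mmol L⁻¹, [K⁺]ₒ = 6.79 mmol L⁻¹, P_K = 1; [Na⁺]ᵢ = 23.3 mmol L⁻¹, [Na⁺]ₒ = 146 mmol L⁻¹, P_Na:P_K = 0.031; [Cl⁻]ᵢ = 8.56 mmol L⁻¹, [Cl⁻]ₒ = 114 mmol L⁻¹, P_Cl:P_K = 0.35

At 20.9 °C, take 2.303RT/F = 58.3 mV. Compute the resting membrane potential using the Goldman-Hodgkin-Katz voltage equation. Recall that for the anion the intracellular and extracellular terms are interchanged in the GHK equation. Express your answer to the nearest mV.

-64 mV

Vm = 58.3 · log₁₀[(Σ P·[cation]ₒ + Σ P·[anion]ᵢ) / (Σ P·[cation]ᵢ + Σ P·[anion]ₒ)]
Numerator = 1×6.79 + 0.031×146 + 0.35×8.56 = 14.31
Denominator = 1×142 + 0.031×23.3 + 0.35×114 = 182.6
Vm = 58.3 · log₁₀(0.078369) = 58.3 × (-1.1059) = -64.47 mV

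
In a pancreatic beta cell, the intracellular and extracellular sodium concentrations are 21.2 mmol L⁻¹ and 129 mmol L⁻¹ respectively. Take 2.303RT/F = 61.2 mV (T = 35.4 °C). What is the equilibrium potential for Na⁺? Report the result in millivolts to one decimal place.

E = (61.2/z) · log₁₀([Na⁺]_out/[Na⁺]_in) with z = +1.
= (61.2/1) · log₁₀(129/21.2) = 61.20 · log₁₀(6.085)
= 61.20 · (0.7843) = 48.00 mV

48.0 mV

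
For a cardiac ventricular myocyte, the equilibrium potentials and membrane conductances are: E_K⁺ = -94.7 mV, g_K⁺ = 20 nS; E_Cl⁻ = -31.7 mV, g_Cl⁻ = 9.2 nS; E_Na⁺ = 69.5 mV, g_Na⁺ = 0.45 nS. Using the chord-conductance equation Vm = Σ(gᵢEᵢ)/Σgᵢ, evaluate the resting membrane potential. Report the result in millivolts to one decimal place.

Σ gᵢEᵢ = 20·(-94.7) + 9.2·(-31.7) + 0.45·(69.5) = -2154.36
Σ gᵢ = 20 + 9.2 + 0.45 = 29.65
Vm = -2154.36 / 29.65 = -72.66 mV

-72.7 mV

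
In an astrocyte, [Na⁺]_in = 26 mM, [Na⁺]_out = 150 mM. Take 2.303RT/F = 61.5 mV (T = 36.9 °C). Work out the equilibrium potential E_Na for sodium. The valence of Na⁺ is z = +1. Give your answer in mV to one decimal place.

46.8 mV

E = (61.5/z) · log₁₀([Na⁺]_out/[Na⁺]_in) with z = +1.
= (61.5/1) · log₁₀(150/26) = 61.50 · log₁₀(5.769)
= 61.50 · (0.7611) = 46.81 mV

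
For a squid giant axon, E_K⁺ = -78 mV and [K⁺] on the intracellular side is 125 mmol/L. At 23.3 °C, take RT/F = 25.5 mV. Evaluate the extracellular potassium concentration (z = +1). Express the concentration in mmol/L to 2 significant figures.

Nernst: E = (25.5/1) · ln([out]/[in]), so ln([out]/[in]) = -78.0 × 1 / 25.5 = -3.0588.
[out]/[in] = e^(-3.0588) = 0.04694.
[out] = 0.04694 × 125 = 5.868 mmol/L.

5.9 mmol/L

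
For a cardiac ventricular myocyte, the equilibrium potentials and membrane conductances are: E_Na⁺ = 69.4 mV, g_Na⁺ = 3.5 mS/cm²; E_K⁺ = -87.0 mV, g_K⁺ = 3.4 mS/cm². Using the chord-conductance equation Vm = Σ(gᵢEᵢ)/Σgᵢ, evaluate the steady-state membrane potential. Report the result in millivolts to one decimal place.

Σ gᵢEᵢ = 3.5·(69.4) + 3.4·(-87.0) = -52.90
Σ gᵢ = 3.5 + 3.4 = 6.9
Vm = -52.90 / 6.9 = -7.67 mV

-7.7 mV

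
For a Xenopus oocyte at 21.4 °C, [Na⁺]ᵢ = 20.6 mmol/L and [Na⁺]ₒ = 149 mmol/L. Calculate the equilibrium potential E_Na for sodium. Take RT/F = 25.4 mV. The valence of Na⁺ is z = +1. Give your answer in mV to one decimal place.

50.3 mV

E = (25.4/z) · ln([Na⁺]_out/[Na⁺]_in) with z = +1.
= (25.4/1) · ln(149/20.6) = 25.40 · ln(7.233)
= 25.40 · (1.9787) = 50.26 mV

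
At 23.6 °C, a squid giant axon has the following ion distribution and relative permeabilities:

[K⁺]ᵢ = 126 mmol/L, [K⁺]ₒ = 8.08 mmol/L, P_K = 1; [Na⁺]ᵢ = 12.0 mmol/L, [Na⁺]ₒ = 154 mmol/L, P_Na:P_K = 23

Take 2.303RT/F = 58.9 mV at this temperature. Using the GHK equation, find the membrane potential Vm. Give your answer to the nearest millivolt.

Vm = 58.9 · log₁₀[(Σ P·[cation]ₒ + Σ P·[anion]ᵢ) / (Σ P·[cation]ᵢ + Σ P·[anion]ₒ)]
Numerator = 1×8.08 + 23×154 = 3550
Denominator = 1×126 + 23×12.0 = 402
Vm = 58.9 · log₁₀(8.831) = 58.9 × (0.9460) = 55.72 mV

56 mV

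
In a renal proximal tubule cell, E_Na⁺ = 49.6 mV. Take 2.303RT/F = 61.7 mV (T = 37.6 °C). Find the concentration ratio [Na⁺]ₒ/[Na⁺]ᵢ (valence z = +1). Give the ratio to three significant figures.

6.37

log₁₀([out]/[in]) = E·z/(61.7) = 49.6 × 1 / 61.7 = 0.8039
[out]/[in] = 10^(0.8039) = 6.366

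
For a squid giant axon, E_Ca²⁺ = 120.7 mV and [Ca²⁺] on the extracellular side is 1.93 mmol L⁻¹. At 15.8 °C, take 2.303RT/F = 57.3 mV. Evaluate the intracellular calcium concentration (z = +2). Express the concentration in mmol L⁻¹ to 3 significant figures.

0.000118 mmol L⁻¹

Nernst: E = (57.3/2) · log₁₀([out]/[in]), so log₁₀([out]/[in]) = 120.7 × 2 / 57.3 = 4.2129.
[out]/[in] = 10^(4.2129) = 1.633e+04.
[in] = 1.93 / 1.633e+04 = 0.0001182 mmol L⁻¹.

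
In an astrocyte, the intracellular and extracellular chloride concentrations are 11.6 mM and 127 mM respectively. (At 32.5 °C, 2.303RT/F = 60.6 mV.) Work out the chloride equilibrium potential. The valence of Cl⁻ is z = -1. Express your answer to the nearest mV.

-63 mV

E = (60.6/z) · log₁₀([Cl⁻]_out/[Cl⁻]_in) with z = -1.
For an anion, dividing by z = -1 reverses the sign.
= (60.6/-1) · log₁₀(127/11.6) = -60.60 · log₁₀(10.95)
= -60.60 · (1.0393) = -62.98 mV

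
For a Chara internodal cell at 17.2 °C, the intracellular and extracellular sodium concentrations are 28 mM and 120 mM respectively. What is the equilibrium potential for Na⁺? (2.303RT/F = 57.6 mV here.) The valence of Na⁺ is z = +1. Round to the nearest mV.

E = (57.6/z) · log₁₀([Na⁺]_out/[Na⁺]_in) with z = +1.
= (57.6/1) · log₁₀(120/28) = 57.60 · log₁₀(4.286)
= 57.60 · (0.6320) = 36.40 mV

36 mV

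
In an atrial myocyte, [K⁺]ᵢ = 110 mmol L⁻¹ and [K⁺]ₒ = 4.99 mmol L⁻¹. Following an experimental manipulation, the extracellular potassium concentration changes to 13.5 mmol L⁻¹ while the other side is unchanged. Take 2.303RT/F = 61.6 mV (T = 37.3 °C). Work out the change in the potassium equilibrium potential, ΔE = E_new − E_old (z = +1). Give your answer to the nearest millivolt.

27 mV

E_old = (61.6/1)·log₁₀(4.99/110) = -82.75 mV
E_new = (61.6/1)·log₁₀(13.5/110) = -56.12 mV
ΔE = -56.12 − (-82.75) = 26.63 mV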